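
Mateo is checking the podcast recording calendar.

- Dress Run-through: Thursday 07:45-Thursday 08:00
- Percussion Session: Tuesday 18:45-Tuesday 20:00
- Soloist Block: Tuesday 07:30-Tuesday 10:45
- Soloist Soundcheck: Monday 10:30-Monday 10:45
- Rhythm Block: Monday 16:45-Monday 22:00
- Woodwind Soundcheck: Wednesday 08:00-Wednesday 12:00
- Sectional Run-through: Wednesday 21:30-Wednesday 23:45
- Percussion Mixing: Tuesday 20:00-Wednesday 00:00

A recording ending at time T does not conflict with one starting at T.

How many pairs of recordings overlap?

0

Sorted by start: Soloist Soundcheck, Rhythm Block, Soloist Block, Percussion Session, Percussion Mixing, Woodwind Soundcheck, Sectional Run-through, Dress Run-through.
Rhythm Block starts after Soloist Soundcheck ends — done with Soloist Soundcheck.
Soloist Block starts after Rhythm Block ends — done with Rhythm Block.
Percussion Session starts after Soloist Block ends — done with Soloist Block.
Percussion Mixing starts exactly when Percussion Session ends (back-to-back, no overlap) — done with Percussion Session.
Woodwind Soundcheck starts after Percussion Mixing ends — done with Percussion Mixing.
Sectional Run-through starts after Woodwind Soundcheck ends — done with Woodwind Soundcheck.
Dress Run-through starts after Sectional Run-through ends.
No pair overlaps.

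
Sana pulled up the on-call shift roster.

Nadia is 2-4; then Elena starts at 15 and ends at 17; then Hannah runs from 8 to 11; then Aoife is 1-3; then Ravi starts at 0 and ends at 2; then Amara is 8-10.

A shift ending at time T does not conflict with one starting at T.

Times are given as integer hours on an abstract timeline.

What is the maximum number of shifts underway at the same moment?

2

Sort all start/end points and keep a running count:
0 start Ravi → 1
1 start Aoife → 2
2 end Ravi → 1
2 start Nadia → 2
3 end Aoife → 1
4 end Nadia → 0
8 start Amara → 1
8 start Hannah → 2
10 end Amara → 1
11 end Hannah → 0
15 start Elena → 1
17 end Elena → 0
Peak is 2, at 1 (Aoife, Ravi).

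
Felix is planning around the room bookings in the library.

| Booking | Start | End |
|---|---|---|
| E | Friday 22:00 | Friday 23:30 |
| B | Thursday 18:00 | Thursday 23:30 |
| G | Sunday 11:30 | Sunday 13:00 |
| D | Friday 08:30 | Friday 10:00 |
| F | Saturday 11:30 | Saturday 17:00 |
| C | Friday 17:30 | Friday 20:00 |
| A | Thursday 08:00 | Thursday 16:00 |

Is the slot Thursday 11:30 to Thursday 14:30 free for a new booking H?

No — it overlaps A

A: starts Thursday 08:00 before H ends Thursday 14:30, and ends Thursday 16:00 after H starts Thursday 11:30 → overlap.
B: starts Thursday 18:00 at or after H ends Thursday 14:30 → clear.
D: starts Friday 08:30 at or after H ends Thursday 14:30 → clear.
C: starts Friday 17:30 at or after H ends Thursday 14:30 → clear.
E: starts Friday 22:00 at or after H ends Thursday 14:30 → clear.
F: starts Saturday 11:30 at or after H ends Thursday 14:30 → clear.
G: starts Sunday 11:30 at or after H ends Thursday 14:30 → clear.
H overlaps A.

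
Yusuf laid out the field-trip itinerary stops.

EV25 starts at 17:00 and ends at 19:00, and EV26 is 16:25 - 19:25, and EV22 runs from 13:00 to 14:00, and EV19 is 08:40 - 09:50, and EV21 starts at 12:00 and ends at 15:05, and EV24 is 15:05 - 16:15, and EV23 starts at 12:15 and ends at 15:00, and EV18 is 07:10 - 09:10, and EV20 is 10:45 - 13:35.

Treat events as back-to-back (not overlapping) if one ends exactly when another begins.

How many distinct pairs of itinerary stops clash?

8

Check each pair: they overlap iff neither finishes before the other starts.
Sorted by start: EV18, EV19, EV20, EV21, EV23, EV22, EV24, EV26, EV25.
EV19 starts before EV18 ends → EV18 and EV19 overlap.
EV20 starts after EV18 ends, so EV18 has no further overlaps.
EV20 starts after EV19 ends, so EV19 has no further overlaps.
EV21 starts before EV20 ends → EV20 and EV21 overlap.
EV23 starts before EV20 ends → EV20 and EV23 overlap.
EV22 starts before EV20 ends → EV20 and EV22 overlap.
EV24 starts after EV20 ends, so EV20 has no further overlaps.
EV23 starts before EV21 ends → EV21 and EV23 overlap.
EV22 starts before EV21 ends → EV21 and EV22 overlap.
EV24 starts exactly when EV21 ends (back-to-back, no overlap), so EV21 has no further overlaps.
EV22 starts before EV23 ends → EV23 and EV22 overlap.
EV24 starts after EV23 ends, so EV23 has no further overlaps.
EV24 starts after EV22 ends, so EV22 has no further overlaps.
EV26 starts after EV24 ends, so EV24 has no further overlaps.
EV25 starts before EV26 ends → EV26 and EV25 overlap.
Overlapping pairs: EV18 & EV19, EV20 & EV21, EV20 & EV22, EV20 & EV23, EV21 & EV22, EV21 & EV23, EV22 & EV23, EV25 & EV26 — 8 in total.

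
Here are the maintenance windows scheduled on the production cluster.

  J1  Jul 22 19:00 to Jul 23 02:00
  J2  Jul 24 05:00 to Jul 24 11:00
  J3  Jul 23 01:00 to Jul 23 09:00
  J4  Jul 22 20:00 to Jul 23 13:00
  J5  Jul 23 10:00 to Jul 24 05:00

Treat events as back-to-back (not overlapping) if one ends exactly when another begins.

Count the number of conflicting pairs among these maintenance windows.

Sorted by start: J1, J4, J3, J5, J2.
J4 starts before J1 ends → J1 and J4 overlap.
J3 starts before J1 ends → J1 and J3 overlap.
J5 starts after J1 ends — done with J1.
J3 starts before J4 ends → J4 and J3 overlap.
J5 starts before J4 ends → J4 and J5 overlap.
J2 starts after J4 ends.
J5 starts after J3 ends — done with J3.
J2 starts exactly when J5 ends (back-to-back, no overlap).
Overlapping pairs: J1 & J3, J1 & J4, J3 & J4, J4 & J5 — 4 in total.

4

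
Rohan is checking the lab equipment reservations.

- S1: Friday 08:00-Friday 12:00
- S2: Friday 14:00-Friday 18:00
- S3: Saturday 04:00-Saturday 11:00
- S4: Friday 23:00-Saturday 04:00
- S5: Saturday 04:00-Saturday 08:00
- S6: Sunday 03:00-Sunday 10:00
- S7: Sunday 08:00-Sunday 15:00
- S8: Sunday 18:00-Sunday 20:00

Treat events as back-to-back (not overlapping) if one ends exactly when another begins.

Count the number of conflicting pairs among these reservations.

Two intervals overlap when each starts before the other ends.
Sorted by start: S1, S2, S4, S3, S5, S6, S7, S8.
S2 starts after S1 ends — done with S1.
S4 starts after S2 ends — done with S2.
S3 starts exactly when S4 ends (back-to-back, no overlap) — done with S4.
S5 starts before S3 ends → S3 and S5 overlap.
S6 starts after S3 ends — done with S3.
S6 starts after S5 ends — done with S5.
S7 starts before S6 ends → S6 and S7 overlap.
S8 starts after S6 ends.
S8 starts after S7 ends.
Overlapping pairs: S3 & S5, S6 & S7 — 2 in total.

2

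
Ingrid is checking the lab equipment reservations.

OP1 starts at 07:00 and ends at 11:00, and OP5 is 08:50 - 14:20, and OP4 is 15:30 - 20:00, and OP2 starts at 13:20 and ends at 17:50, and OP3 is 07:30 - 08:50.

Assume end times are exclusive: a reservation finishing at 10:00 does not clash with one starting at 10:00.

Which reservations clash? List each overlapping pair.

OP1 & OP3, OP1 & OP5, OP2 & OP4, OP2 & OP5

Two intervals overlap when each starts before the other ends.
Sorted by start: OP1, OP3, OP5, OP2, OP4.
OP3 starts before OP1 ends → OP1 and OP3 overlap.
OP5 starts before OP1 ends → OP1 and OP5 overlap.
OP2 starts after OP1 ends; OP1 is clear from here.
OP5 starts exactly when OP3 ends (back-to-back, no overlap); OP3 is clear from here.
OP2 starts before OP5 ends → OP5 and OP2 overlap.
OP4 starts after OP5 ends.
OP4 starts before OP2 ends → OP2 and OP4 overlap.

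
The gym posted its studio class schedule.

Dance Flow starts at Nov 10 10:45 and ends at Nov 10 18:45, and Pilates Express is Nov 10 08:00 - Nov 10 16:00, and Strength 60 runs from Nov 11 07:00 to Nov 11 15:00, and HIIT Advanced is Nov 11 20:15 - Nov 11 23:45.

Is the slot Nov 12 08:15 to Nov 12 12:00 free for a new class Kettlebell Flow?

Pilates Express: ends Nov 10 16:00 at or before Kettlebell Flow starts Nov 12 08:15 → clear.
Dance Flow: ends Nov 10 18:45 at or before Kettlebell Flow starts Nov 12 08:15 → clear.
Strength 60: ends Nov 11 15:00 at or before Kettlebell Flow starts Nov 12 08:15 → clear.
HIIT Advanced: ends Nov 11 23:45 at or before Kettlebell Flow starts Nov 12 08:15 → clear.

Yes — the slot is free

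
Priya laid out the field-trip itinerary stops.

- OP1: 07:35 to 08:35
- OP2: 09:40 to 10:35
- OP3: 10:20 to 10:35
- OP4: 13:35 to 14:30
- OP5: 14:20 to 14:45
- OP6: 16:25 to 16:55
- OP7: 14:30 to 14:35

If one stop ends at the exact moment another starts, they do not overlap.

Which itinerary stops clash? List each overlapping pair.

OP2 & OP3, OP4 & OP5, OP5 & OP7

Sorted by start: OP1, OP2, OP3, OP4, OP5, OP7, OP6.
OP2 starts after OP1 ends, so OP1 has no further overlaps.
OP3 starts before OP2 ends → OP2 and OP3 overlap.
OP4 starts after OP2 ends, so OP2 has no further overlaps.
OP4 starts after OP3 ends, so OP3 has no further overlaps.
OP5 starts before OP4 ends → OP4 and OP5 overlap.
OP7 starts exactly when OP4 ends (back-to-back, no overlap), so OP4 has no further overlaps.
OP7 starts before OP5 ends → OP5 and OP7 overlap.
OP6 starts after OP5 ends.
OP6 starts after OP7 ends.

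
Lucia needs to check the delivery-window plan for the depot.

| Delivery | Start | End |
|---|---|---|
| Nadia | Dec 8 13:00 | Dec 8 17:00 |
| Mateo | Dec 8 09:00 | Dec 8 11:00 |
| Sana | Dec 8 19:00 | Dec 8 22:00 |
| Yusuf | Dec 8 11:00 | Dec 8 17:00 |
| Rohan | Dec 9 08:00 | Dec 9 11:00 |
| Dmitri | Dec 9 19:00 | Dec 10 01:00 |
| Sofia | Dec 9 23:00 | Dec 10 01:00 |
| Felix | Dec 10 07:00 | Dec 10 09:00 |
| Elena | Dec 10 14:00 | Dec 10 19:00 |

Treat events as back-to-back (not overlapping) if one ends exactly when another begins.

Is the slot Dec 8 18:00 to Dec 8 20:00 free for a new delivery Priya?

No — it overlaps Sana

Mateo: ends Dec 8 11:00 at or before Priya starts Dec 8 18:00 → clear.
Yusuf: ends Dec 8 17:00 at or before Priya starts Dec 8 18:00 → clear.
Nadia: ends Dec 8 17:00 at or before Priya starts Dec 8 18:00 → clear.
Sana: starts Dec 8 19:00 before Priya ends Dec 8 20:00, and ends Dec 8 22:00 after Priya starts Dec 8 18:00 → overlap.
Rohan: starts Dec 9 08:00 at or after Priya ends Dec 8 20:00 → clear.
Dmitri: starts Dec 9 19:00 at or after Priya ends Dec 8 20:00 → clear.
Sofia: starts Dec 9 23:00 at or after Priya ends Dec 8 20:00 → clear.
Felix: starts Dec 10 07:00 at or after Priya ends Dec 8 20:00 → clear.
Elena: starts Dec 10 14:00 at or after Priya ends Dec 8 20:00 → clear.
Priya overlaps Sana.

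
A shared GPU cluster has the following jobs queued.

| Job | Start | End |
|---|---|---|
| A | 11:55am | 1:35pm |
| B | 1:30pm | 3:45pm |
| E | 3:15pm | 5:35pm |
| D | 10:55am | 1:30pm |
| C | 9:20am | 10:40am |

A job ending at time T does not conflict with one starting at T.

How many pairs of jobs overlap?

Sorted by start: C, D, A, B, E.
D starts after C ends, so C has no further overlaps.
A starts before D ends → D and A overlap.
B starts exactly when D ends (back-to-back, no overlap), so D has no further overlaps.
B starts before A ends → A and B overlap.
E starts after A ends.
E starts before B ends → B and E overlap.
Overlapping pairs: A & B, A & D, B & E — 3 in total.

3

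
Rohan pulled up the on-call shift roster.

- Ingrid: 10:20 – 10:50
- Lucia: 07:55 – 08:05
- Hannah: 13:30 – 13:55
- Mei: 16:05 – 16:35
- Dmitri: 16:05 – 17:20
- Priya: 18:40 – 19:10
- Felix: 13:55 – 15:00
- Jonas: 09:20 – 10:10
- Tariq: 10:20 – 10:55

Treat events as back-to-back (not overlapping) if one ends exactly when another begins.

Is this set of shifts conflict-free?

Two intervals overlap when each starts before the other ends.
Sorted by start: Lucia, Jonas, Tariq, Ingrid, Hannah, Felix, Dmitri, Mei, Priya.
Jonas starts after Lucia ends, so Lucia has no further overlaps.
Tariq starts after Jonas ends, so Jonas has no further overlaps.
Ingrid starts before Tariq ends → Tariq and Ingrid overlap.
That's a conflict, so the schedule is not conflict-free.

No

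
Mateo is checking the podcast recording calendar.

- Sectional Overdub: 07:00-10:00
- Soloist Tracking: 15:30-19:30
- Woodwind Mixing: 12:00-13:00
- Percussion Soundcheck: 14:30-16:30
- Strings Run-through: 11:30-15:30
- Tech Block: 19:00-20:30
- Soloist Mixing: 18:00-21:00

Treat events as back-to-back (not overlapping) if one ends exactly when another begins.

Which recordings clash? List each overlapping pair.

Percussion Soundcheck & Soloist Tracking, Percussion Soundcheck & Strings Run-through, Soloist Mixing & Soloist Tracking, Soloist Mixing & Tech Block, Soloist Tracking & Tech Block, Strings Run-through & Woodwind Mixing

Sorted by start: Sectional Overdub, Strings Run-through, Woodwind Mixing, Percussion Soundcheck, Soloist Tracking, Soloist Mixing, Tech Block.
Strings Run-through starts after Sectional Overdub ends, so nothing later overlaps Sectional Overdub either.
Woodwind Mixing starts before Strings Run-through ends → Strings Run-through and Woodwind Mixing overlap.
Percussion Soundcheck starts before Strings Run-through ends → Strings Run-through and Percussion Soundcheck overlap.
Soloist Tracking starts exactly when Strings Run-through ends (back-to-back, no overlap), so nothing later overlaps Strings Run-through either.
Percussion Soundcheck starts after Woodwind Mixing ends, so nothing later overlaps Woodwind Mixing either.
Soloist Tracking starts before Percussion Soundcheck ends → Percussion Soundcheck and Soloist Tracking overlap.
Soloist Mixing starts after Percussion Soundcheck ends, so nothing later overlaps Percussion Soundcheck either.
Soloist Mixing starts before Soloist Tracking ends → Soloist Tracking and Soloist Mixing overlap.
Tech Block starts before Soloist Tracking ends → Soloist Tracking and Tech Block overlap.
Tech Block starts before Soloist Mixing ends → Soloist Mixing and Tech Block overlap.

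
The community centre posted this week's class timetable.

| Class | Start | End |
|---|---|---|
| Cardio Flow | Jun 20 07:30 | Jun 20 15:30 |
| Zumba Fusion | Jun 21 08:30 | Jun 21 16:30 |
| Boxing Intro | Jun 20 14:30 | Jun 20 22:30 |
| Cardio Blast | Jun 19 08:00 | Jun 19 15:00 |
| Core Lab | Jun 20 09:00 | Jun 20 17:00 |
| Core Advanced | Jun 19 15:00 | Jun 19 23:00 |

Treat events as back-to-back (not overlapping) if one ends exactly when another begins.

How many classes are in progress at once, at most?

3

Sweep the timeline, counting +1 at each start and −1 at each end (ends before starts at a tie):
Jun 19 08:00 start Cardio Blast → 1
Jun 19 15:00 end Cardio Blast → 0
Jun 19 15:00 start Core Advanced → 1
Jun 19 23:00 end Core Advanced → 0
Jun 20 07:30 start Cardio Flow → 1
Jun 20 09:00 start Core Lab → 2
Jun 20 14:30 start Boxing Intro → 3
Jun 20 15:30 end Cardio Flow → 2
Jun 20 17:00 end Core Lab → 1
Jun 20 22:30 end Boxing Intro → 0
Jun 21 08:30 start Zumba Fusion → 1
Jun 21 16:30 end Zumba Fusion → 0
Peak is 3, at Jun 20 14:30 (Boxing Intro, Cardio Flow, Core Lab).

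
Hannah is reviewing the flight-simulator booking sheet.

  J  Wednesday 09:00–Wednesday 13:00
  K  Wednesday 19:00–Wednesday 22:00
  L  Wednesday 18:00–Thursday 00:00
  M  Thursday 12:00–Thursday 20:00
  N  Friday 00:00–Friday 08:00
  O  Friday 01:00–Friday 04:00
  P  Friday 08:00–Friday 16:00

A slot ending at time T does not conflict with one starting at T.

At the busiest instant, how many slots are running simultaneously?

Walk through starts and ends in time order (an end at T is processed before a start at T):
Wednesday 09:00 start J → 1
Wednesday 13:00 end J → 0
Wednesday 18:00 start L → 1
Wednesday 19:00 start K → 2
Wednesday 22:00 end K → 1
Thursday 00:00 end L → 0
Thursday 12:00 start M → 1
Thursday 20:00 end M → 0
Friday 00:00 start N → 1
Friday 01:00 start O → 2
Friday 04:00 end O → 1
Friday 08:00 end N → 0
Friday 08:00 start P → 1
Friday 16:00 end P → 0
Peak is 2, at Wednesday 19:00 (K, L).

2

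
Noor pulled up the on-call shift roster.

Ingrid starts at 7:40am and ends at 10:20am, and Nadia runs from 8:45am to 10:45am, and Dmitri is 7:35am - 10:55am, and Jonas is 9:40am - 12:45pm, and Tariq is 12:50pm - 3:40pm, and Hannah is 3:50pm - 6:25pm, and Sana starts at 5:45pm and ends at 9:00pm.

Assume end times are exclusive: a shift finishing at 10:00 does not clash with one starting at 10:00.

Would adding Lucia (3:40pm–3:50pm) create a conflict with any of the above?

No — it doesn't clash with anything

Dmitri: ends 10:55am at or before Lucia starts 3:40pm → clear.
Ingrid: ends 10:20am at or before Lucia starts 3:40pm → clear.
Nadia: ends 10:45am at or before Lucia starts 3:40pm → clear.
Jonas: ends 12:45pm at or before Lucia starts 3:40pm → clear.
Tariq: ends 3:40pm at or before Lucia starts 3:40pm → clear.
Hannah: starts 3:50pm at or after Lucia ends 3:50pm → clear.
Sana: starts 5:45pm at or after Lucia ends 3:50pm → clear.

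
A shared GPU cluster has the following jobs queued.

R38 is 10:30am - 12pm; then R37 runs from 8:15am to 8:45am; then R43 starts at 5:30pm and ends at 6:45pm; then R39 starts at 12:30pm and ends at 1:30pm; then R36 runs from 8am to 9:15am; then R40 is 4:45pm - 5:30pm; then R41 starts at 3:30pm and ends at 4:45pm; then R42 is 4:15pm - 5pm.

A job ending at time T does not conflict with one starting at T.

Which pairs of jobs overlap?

R36 & R37, R40 & R42, R41 & R42

Sorted by start: R36, R37, R38, R39, R41, R42, R40, R43.
R37 starts before R36 ends → R36 and R37 overlap.
R38 starts after R36 ends; R36 is clear from here.
R38 starts after R37 ends; R37 is clear from here.
R39 starts after R38 ends; R38 is clear from here.
R41 starts after R39 ends; R39 is clear from here.
R42 starts before R41 ends → R41 and R42 overlap.
R40 starts exactly when R41 ends (back-to-back, no overlap); R41 is clear from here.
R40 starts before R42 ends → R42 and R40 overlap.
R43 starts after R42 ends.
R43 starts exactly when R40 ends (back-to-back, no overlap).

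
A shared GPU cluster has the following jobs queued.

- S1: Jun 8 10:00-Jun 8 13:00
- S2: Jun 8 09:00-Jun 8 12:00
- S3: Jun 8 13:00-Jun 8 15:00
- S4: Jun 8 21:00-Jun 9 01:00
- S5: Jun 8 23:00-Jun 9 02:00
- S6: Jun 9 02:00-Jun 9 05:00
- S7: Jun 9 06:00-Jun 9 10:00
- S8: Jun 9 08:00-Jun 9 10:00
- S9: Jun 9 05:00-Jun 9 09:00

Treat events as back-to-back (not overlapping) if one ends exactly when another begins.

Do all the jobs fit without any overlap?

Sorted by start: S2, S1, S3, S4, S5, S6, S9, S7, S8.
S1 starts before S2 ends → S2 and S1 overlap.
That's a conflict, so the schedule is not conflict-free.

No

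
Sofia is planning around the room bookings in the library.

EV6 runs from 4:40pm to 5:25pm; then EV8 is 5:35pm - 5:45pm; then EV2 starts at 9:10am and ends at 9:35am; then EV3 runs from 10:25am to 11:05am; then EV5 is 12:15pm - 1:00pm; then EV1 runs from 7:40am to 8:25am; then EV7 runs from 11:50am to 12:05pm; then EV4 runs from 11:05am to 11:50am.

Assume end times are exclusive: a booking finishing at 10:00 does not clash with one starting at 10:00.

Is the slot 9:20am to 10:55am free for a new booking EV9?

EV1: ends 8:25am at or before EV9 starts 9:20am → clear.
EV2: starts 9:10am before EV9 ends 10:55am, and ends 9:35am after EV9 starts 9:20am → overlap.
EV3: starts 10:25am before EV9 ends 10:55am, and ends 11:05am after EV9 starts 9:20am → overlap.
EV4: starts 11:05am at or after EV9 ends 10:55am → clear.
EV7: starts 11:50am at or after EV9 ends 10:55am → clear.
EV5: starts 12:15pm at or after EV9 ends 10:55am → clear.
EV6: starts 4:40pm at or after EV9 ends 10:55am → clear.
EV8: starts 5:35pm at or after EV9 ends 10:55am → clear.
EV9 overlaps EV2, EV3.

No — it overlaps EV2, EV3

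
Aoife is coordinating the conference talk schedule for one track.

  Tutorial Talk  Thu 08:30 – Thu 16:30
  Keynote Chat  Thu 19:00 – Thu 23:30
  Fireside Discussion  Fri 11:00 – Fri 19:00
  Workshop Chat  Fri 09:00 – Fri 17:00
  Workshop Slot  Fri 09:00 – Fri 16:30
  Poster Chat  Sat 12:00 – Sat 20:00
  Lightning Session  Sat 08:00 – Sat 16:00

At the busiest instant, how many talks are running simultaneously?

3

Sweep the timeline, counting +1 at each start and −1 at each end (ends before starts at a tie):
Thu 08:30 start Tutorial Talk → 1
Thu 16:30 end Tutorial Talk → 0
Thu 19:00 start Keynote Chat → 1
Thu 23:30 end Keynote Chat → 0
Fri 09:00 start Workshop Chat → 1
Fri 09:00 start Workshop Slot → 2
Fri 11:00 start Fireside Discussion → 3
Fri 16:30 end Workshop Slot → 2
Fri 17:00 end Workshop Chat → 1
Fri 19:00 end Fireside Discussion → 0
Sat 08:00 start Lightning Session → 1
Sat 12:00 start Poster Chat → 2
Sat 16:00 end Lightning Session → 1
Sat 20:00 end Poster Chat → 0
Peak is 3, at Fri 11:00 (Fireside Discussion, Workshop Chat, Workshop Slot).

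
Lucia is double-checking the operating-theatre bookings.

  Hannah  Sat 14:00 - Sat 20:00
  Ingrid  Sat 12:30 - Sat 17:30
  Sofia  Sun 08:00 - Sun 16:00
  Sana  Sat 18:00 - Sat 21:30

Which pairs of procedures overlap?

Sorted by start: Ingrid, Hannah, Sana, Sofia.
Hannah starts before Ingrid ends → Ingrid and Hannah overlap.
Sana starts after Ingrid ends, so nothing later overlaps Ingrid either.
Sana starts before Hannah ends → Hannah and Sana overlap.
Sofia starts after Hannah ends.
Sofia starts after Sana ends.

Hannah & Ingrid, Hannah & Sana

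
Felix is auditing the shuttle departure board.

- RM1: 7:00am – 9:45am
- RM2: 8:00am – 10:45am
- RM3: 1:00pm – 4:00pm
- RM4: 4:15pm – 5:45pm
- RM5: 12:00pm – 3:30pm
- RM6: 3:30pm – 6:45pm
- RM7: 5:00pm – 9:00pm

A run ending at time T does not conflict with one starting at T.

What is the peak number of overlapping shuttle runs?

3

Walk through starts and ends in time order (an end at T is processed before a start at T):
7:00am start RM1 → 1
8:00am start RM2 → 2
9:45am end RM1 → 1
10:45am end RM2 → 0
12:00pm start RM5 → 1
1:00pm start RM3 → 2
3:30pm end RM5 → 1
3:30pm start RM6 → 2
4:00pm end RM3 → 1
4:15pm start RM4 → 2
5:00pm start RM7 → 3
5:45pm end RM4 → 2
6:45pm end RM6 → 1
9:00pm end RM7 → 0
Peak is 3, at 5:00pm (RM4, RM6, RM7).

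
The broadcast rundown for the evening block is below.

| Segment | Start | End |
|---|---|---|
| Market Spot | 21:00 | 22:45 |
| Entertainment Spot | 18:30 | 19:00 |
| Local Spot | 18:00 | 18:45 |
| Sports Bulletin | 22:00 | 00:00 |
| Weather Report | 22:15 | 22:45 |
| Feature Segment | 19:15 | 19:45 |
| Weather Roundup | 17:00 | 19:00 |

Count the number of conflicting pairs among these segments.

6

Sorted by start: Weather Roundup, Local Spot, Entertainment Spot, Feature Segment, Market Spot, Sports Bulletin, Weather Report.
Local Spot starts before Weather Roundup ends → Weather Roundup and Local Spot overlap.
Entertainment Spot starts before Weather Roundup ends → Weather Roundup and Entertainment Spot overlap.
Feature Segment starts after Weather Roundup ends; Weather Roundup is clear from here.
Entertainment Spot starts before Local Spot ends → Local Spot and Entertainment Spot overlap.
Feature Segment starts after Local Spot ends; Local Spot is clear from here.
Feature Segment starts after Entertainment Spot ends; Entertainment Spot is clear from here.
Market Spot starts after Feature Segment ends; Feature Segment is clear from here.
Sports Bulletin starts before Market Spot ends → Market Spot and Sports Bulletin overlap.
Weather Report starts before Market Spot ends → Market Spot and Weather Report overlap.
Weather Report starts before Sports Bulletin ends → Sports Bulletin and Weather Report overlap.
Overlapping pairs: Entertainment Spot & Local Spot, Entertainment Spot & Weather Roundup, Local Spot & Weather Roundup, Market Spot & Sports Bulletin, Market Spot & Weather Report, Sports Bulletin & Weather Report — 6 in total.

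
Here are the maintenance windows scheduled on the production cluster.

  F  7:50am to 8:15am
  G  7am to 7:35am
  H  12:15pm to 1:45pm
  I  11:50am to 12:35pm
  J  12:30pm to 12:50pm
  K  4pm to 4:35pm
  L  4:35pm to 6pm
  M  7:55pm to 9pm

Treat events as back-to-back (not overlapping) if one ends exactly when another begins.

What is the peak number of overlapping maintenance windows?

3

Walk through starts and ends in time order (an end at T is processed before a start at T):
7am start G → 1
7:35am end G → 0
7:50am start F → 1
8:15am end F → 0
11:50am start I → 1
12:15pm start H → 2
12:30pm start J → 3
12:35pm end I → 2
12:50pm end J → 1
1:45pm end H → 0
4pm start K → 1
4:35pm end K → 0
4:35pm start L → 1
6pm end L → 0
7:55pm start M → 1
9pm end M → 0
Peak is 3, at 12:30pm (H, I, J).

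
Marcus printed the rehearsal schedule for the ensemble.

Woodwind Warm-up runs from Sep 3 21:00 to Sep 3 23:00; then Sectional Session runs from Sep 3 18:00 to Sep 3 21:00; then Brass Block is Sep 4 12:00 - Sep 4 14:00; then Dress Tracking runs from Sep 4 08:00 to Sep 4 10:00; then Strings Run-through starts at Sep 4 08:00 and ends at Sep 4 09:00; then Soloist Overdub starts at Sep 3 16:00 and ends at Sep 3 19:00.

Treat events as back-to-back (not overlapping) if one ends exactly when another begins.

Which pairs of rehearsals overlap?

Sorted by start: Soloist Overdub, Sectional Session, Woodwind Warm-up, Strings Run-through, Dress Tracking, Brass Block.
Sectional Session starts before Soloist Overdub ends → Soloist Overdub and Sectional Session overlap.
Woodwind Warm-up starts after Soloist Overdub ends, so nothing later overlaps Soloist Overdub either.
Woodwind Warm-up starts exactly when Sectional Session ends (back-to-back, no overlap), so nothing later overlaps Sectional Session either.
Strings Run-through starts after Woodwind Warm-up ends, so nothing later overlaps Woodwind Warm-up either.
Dress Tracking starts before Strings Run-through ends → Strings Run-through and Dress Tracking overlap.
Brass Block starts after Strings Run-through ends.
Brass Block starts after Dress Tracking ends.

Dress Tracking & Strings Run-through, Sectional Session & Soloist Overdub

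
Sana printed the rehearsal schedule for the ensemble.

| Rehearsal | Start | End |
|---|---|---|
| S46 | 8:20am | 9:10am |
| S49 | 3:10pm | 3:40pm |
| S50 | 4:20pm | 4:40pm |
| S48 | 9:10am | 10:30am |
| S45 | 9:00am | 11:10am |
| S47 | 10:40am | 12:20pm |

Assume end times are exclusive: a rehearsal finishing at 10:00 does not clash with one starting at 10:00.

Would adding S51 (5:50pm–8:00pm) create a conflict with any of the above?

S46: ends 9:10am at or before S51 starts 5:50pm → clear.
S45: ends 11:10am at or before S51 starts 5:50pm → clear.
S48: ends 10:30am at or before S51 starts 5:50pm → clear.
S47: ends 12:20pm at or before S51 starts 5:50pm → clear.
S49: ends 3:40pm at or before S51 starts 5:50pm → clear.
S50: ends 4:40pm at or before S51 starts 5:50pm → clear.

No — it doesn't clash with anything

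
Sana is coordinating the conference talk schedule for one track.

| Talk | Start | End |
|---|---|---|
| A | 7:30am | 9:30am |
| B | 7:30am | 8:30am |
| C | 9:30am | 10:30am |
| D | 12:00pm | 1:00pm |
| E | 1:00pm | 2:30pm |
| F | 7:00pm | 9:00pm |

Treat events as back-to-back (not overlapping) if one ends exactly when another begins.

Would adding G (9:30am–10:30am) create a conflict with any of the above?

A: ends 9:30am at or before G starts 9:30am → clear.
B: ends 8:30am at or before G starts 9:30am → clear.
C: starts 9:30am before G ends 10:30am, and ends 10:30am after G starts 9:30am → overlap.
D: starts 12:00pm at or after G ends 10:30am → clear.
E: starts 1:00pm at or after G ends 10:30am → clear.
F: starts 7:00pm at or after G ends 10:30am → clear.
G overlaps C.

Yes — it overlaps C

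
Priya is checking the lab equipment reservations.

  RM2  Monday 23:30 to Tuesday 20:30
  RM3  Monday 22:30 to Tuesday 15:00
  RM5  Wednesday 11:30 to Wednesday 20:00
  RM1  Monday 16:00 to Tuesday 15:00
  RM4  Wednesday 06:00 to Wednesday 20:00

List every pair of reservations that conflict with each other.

Check each pair: they overlap iff neither finishes before the other starts.
Sorted by start: RM1, RM3, RM2, RM4, RM5.
RM3 starts before RM1 ends → RM1 and RM3 overlap.
RM2 starts before RM1 ends → RM1 and RM2 overlap.
RM4 starts after RM1 ends; RM1 is clear from here.
RM2 starts before RM3 ends → RM3 and RM2 overlap.
RM4 starts after RM3 ends; RM3 is clear from here.
RM4 starts after RM2 ends; RM2 is clear from here.
RM5 starts before RM4 ends → RM4 and RM5 overlap.

RM1 & RM2, RM1 & RM3, RM2 & RM3, RM4 & RM5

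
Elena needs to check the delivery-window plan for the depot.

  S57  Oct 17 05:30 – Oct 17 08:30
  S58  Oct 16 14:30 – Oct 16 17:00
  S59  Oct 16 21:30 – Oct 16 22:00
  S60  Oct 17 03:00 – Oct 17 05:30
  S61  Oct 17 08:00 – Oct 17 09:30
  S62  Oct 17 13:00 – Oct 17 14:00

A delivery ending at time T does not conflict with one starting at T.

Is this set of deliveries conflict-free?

No

Sorted by start: S58, S59, S60, S57, S61, S62.
S59 starts after S58 ends, so nothing later overlaps S58 either.
S60 starts after S59 ends, so nothing later overlaps S59 either.
S57 starts exactly when S60 ends (back-to-back, no overlap), so nothing later overlaps S60 either.
S61 starts before S57 ends → S57 and S61 overlap.
That's a conflict, so the schedule is not conflict-free.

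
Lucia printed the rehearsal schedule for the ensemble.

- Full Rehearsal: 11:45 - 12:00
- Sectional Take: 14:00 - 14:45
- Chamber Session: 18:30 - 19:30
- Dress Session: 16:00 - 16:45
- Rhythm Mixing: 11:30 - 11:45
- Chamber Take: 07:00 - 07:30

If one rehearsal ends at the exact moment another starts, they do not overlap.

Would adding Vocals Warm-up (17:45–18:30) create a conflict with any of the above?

Chamber Take: ends 07:30 at or before Vocals Warm-up starts 17:45 → clear.
Rhythm Mixing: ends 11:45 at or before Vocals Warm-up starts 17:45 → clear.
Full Rehearsal: ends 12:00 at or before Vocals Warm-up starts 17:45 → clear.
Sectional Take: ends 14:45 at or before Vocals Warm-up starts 17:45 → clear.
Dress Session: ends 16:45 at or before Vocals Warm-up starts 17:45 → clear.
Chamber Session: starts 18:30 at or after Vocals Warm-up ends 18:30 → clear.

No — it doesn't clash with anything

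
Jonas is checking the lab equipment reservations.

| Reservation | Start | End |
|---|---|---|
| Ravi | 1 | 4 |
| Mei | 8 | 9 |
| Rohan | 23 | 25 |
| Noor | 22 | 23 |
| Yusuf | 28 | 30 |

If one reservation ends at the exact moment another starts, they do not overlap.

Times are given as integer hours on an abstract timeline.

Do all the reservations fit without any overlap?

Two intervals overlap when each starts before the other ends.
Sorted by start: Ravi, Mei, Noor, Rohan, Yusuf.
Mei starts after Ravi ends; Ravi is clear from here.
Noor starts after Mei ends; Mei is clear from here.
Rohan starts exactly when Noor ends (back-to-back, no overlap); Noor is clear from here.
Yusuf starts after Rohan ends.
Every pair is clear; the schedule has no overlaps.

Yes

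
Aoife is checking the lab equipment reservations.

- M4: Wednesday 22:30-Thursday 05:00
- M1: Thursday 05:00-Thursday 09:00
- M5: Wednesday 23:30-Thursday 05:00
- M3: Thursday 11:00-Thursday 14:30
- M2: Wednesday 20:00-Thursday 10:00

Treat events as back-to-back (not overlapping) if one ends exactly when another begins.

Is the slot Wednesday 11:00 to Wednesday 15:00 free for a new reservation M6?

M2: starts Wednesday 20:00 at or after M6 ends Wednesday 15:00 → clear.
M4: starts Wednesday 22:30 at or after M6 ends Wednesday 15:00 → clear.
M5: starts Wednesday 23:30 at or after M6 ends Wednesday 15:00 → clear.
M1: starts Thursday 05:00 at or after M6 ends Wednesday 15:00 → clear.
M3: starts Thursday 11:00 at or after M6 ends Wednesday 15:00 → clear.

Yes — the slot is free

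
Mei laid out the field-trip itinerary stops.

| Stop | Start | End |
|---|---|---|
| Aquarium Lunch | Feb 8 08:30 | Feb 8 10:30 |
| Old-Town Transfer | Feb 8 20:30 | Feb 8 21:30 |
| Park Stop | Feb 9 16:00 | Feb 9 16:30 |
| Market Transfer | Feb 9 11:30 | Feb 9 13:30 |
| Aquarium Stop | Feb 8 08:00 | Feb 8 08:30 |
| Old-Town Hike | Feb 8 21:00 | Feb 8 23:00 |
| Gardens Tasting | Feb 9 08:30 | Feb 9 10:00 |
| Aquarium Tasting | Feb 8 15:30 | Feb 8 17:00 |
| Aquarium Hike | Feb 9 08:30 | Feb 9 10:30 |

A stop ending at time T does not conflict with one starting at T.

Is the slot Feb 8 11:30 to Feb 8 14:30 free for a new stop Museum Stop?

Yes — the slot is free

Aquarium Stop: ends Feb 8 08:30 at or before Museum Stop starts Feb 8 11:30 → clear.
Aquarium Lunch: ends Feb 8 10:30 at or before Museum Stop starts Feb 8 11:30 → clear.
Aquarium Tasting: starts Feb 8 15:30 at or after Museum Stop ends Feb 8 14:30 → clear.
Old-Town Transfer: starts Feb 8 20:30 at or after Museum Stop ends Feb 8 14:30 → clear.
Old-Town Hike: starts Feb 8 21:00 at or after Museum Stop ends Feb 8 14:30 → clear.
Gardens Tasting: starts Feb 9 08:30 at or after Museum Stop ends Feb 8 14:30 → clear.
Aquarium Hike: starts Feb 9 08:30 at or after Museum Stop ends Feb 8 14:30 → clear.
Market Transfer: starts Feb 9 11:30 at or after Museum Stop ends Feb 8 14:30 → clear.
Park Stop: starts Feb 9 16:00 at or after Museum Stop ends Feb 8 14:30 → clear.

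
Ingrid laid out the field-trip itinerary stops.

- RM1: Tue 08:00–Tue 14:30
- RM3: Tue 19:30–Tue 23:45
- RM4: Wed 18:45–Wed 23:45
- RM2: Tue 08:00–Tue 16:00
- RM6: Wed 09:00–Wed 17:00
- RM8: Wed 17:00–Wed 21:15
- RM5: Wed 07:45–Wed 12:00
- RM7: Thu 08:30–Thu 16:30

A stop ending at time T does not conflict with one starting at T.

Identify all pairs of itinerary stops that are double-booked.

RM1 & RM2, RM4 & RM8, RM5 & RM6

Check each pair: they overlap iff neither finishes before the other starts.
Sorted by start: RM1, RM2, RM3, RM5, RM6, RM8, RM4, RM7.
RM2 starts before RM1 ends → RM1 and RM2 overlap.
RM3 starts after RM1 ends, so RM1 has no further overlaps.
RM3 starts after RM2 ends, so RM2 has no further overlaps.
RM5 starts after RM3 ends, so RM3 has no further overlaps.
RM6 starts before RM5 ends → RM5 and RM6 overlap.
RM8 starts after RM5 ends, so RM5 has no further overlaps.
RM8 starts exactly when RM6 ends (back-to-back, no overlap), so RM6 has no further overlaps.
RM4 starts before RM8 ends → RM8 and RM4 overlap.
RM7 starts after RM8 ends.
RM7 starts after RM4 ends.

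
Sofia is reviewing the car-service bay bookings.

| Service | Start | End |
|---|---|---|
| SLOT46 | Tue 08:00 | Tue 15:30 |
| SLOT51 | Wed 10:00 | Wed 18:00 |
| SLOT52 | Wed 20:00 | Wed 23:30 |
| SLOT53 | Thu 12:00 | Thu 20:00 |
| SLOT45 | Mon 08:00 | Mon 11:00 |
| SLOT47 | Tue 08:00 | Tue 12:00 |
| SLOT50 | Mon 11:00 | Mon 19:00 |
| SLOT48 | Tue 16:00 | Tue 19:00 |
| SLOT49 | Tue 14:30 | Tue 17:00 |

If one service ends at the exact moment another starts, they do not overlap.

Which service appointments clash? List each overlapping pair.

Sorted by start: SLOT45, SLOT50, SLOT46, SLOT47, SLOT49, SLOT48, SLOT51, SLOT52, SLOT53.
SLOT50 starts exactly when SLOT45 ends (back-to-back, no overlap) — done with SLOT45.
SLOT46 starts after SLOT50 ends — done with SLOT50.
SLOT47 starts before SLOT46 ends → SLOT46 and SLOT47 overlap.
SLOT49 starts before SLOT46 ends → SLOT46 and SLOT49 overlap.
SLOT48 starts after SLOT46 ends — done with SLOT46.
SLOT49 starts after SLOT47 ends — done with SLOT47.
SLOT48 starts before SLOT49 ends → SLOT49 and SLOT48 overlap.
SLOT51 starts after SLOT49 ends — done with SLOT49.
SLOT51 starts after SLOT48 ends — done with SLOT48.
SLOT52 starts after SLOT51 ends — done with SLOT51.
SLOT53 starts after SLOT52 ends.

SLOT46 & SLOT47, SLOT46 & SLOT49, SLOT48 & SLOT49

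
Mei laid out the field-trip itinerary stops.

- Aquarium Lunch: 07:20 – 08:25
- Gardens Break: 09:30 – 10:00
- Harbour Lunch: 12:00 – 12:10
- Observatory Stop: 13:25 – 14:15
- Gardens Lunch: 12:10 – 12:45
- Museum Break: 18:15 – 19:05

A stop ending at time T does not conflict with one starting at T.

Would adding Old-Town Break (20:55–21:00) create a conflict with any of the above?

Aquarium Lunch: ends 08:25 at or before Old-Town Break starts 20:55 → clear.
Gardens Break: ends 10:00 at or before Old-Town Break starts 20:55 → clear.
Harbour Lunch: ends 12:10 at or before Old-Town Break starts 20:55 → clear.
Gardens Lunch: ends 12:45 at or before Old-Town Break starts 20:55 → clear.
Observatory Stop: ends 14:15 at or before Old-Town Break starts 20:55 → clear.
Museum Break: ends 19:05 at or before Old-Town Break starts 20:55 → clear.

No — it doesn't clash with anything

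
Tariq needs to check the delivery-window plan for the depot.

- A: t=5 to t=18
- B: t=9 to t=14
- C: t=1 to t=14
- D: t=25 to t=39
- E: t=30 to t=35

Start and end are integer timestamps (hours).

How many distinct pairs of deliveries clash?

Sorted by start: C, A, B, D, E.
A starts before C ends → C and A overlap.
B starts before C ends → C and B overlap.
D starts after C ends, so C has no further overlaps.
B starts before A ends → A and B overlap.
D starts after A ends, so A has no further overlaps.
D starts after B ends, so B has no further overlaps.
E starts before D ends → D and E overlap.
Overlapping pairs: A & B, A & C, B & C, D & E — 4 in total.

4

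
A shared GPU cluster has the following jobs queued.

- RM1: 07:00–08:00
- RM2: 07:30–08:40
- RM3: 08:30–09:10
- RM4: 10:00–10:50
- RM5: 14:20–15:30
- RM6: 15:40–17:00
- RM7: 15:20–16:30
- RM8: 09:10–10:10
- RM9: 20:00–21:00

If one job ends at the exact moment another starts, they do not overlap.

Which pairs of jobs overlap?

Sorted by start: RM1, RM2, RM3, RM8, RM4, RM5, RM7, RM6, RM9.
RM2 starts before RM1 ends → RM1 and RM2 overlap.
RM3 starts after RM1 ends, so nothing later overlaps RM1 either.
RM3 starts before RM2 ends → RM2 and RM3 overlap.
RM8 starts after RM2 ends, so nothing later overlaps RM2 either.
RM8 starts exactly when RM3 ends (back-to-back, no overlap), so nothing later overlaps RM3 either.
RM4 starts before RM8 ends → RM8 and RM4 overlap.
RM5 starts after RM8 ends, so nothing later overlaps RM8 either.
RM5 starts after RM4 ends, so nothing later overlaps RM4 either.
RM7 starts before RM5 ends → RM5 and RM7 overlap.
RM6 starts after RM5 ends, so nothing later overlaps RM5 either.
RM6 starts before RM7 ends → RM7 and RM6 overlap.
RM9 starts after RM7 ends.
RM9 starts after RM6 ends.

RM1 & RM2, RM2 & RM3, RM4 & RM8, RM5 & RM7, RM6 & RM7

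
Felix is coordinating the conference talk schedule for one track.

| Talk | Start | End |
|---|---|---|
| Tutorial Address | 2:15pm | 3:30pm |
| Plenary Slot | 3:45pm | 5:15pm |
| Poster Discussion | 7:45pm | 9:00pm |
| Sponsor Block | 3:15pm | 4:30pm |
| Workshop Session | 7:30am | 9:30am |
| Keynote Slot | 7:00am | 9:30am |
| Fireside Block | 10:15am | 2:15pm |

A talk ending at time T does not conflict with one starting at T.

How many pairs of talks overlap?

3

Two intervals overlap when each starts before the other ends.
Sorted by start: Keynote Slot, Workshop Session, Fireside Block, Tutorial Address, Sponsor Block, Plenary Slot, Poster Discussion.
Workshop Session starts before Keynote Slot ends → Keynote Slot and Workshop Session overlap.
Fireside Block starts after Keynote Slot ends; Keynote Slot is clear from here.
Fireside Block starts after Workshop Session ends; Workshop Session is clear from here.
Tutorial Address starts exactly when Fireside Block ends (back-to-back, no overlap); Fireside Block is clear from here.
Sponsor Block starts before Tutorial Address ends → Tutorial Address and Sponsor Block overlap.
Plenary Slot starts after Tutorial Address ends; Tutorial Address is clear from here.
Plenary Slot starts before Sponsor Block ends → Sponsor Block and Plenary Slot overlap.
Poster Discussion starts after Sponsor Block ends.
Poster Discussion starts after Plenary Slot ends.
Overlapping pairs: Keynote Slot & Workshop Session, Plenary Slot & Sponsor Block, Sponsor Block & Tutorial Address — 3 in total.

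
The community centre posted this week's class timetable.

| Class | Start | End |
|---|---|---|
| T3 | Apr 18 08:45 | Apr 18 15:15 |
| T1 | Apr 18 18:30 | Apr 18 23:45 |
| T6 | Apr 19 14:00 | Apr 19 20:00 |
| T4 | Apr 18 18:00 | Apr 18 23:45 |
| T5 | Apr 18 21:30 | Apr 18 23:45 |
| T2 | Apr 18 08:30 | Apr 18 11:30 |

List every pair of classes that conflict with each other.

Sorted by start: T2, T3, T4, T1, T5, T6.
T3 starts before T2 ends → T2 and T3 overlap.
T4 starts after T2 ends — done with T2.
T4 starts after T3 ends — done with T3.
T1 starts before T4 ends → T4 and T1 overlap.
T5 starts before T4 ends → T4 and T5 overlap.
T6 starts after T4 ends.
T5 starts before T1 ends → T1 and T5 overlap.
T6 starts after T1 ends.
T6 starts after T5 ends.

T1 & T4, T1 & T5, T2 & T3, T4 & T5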